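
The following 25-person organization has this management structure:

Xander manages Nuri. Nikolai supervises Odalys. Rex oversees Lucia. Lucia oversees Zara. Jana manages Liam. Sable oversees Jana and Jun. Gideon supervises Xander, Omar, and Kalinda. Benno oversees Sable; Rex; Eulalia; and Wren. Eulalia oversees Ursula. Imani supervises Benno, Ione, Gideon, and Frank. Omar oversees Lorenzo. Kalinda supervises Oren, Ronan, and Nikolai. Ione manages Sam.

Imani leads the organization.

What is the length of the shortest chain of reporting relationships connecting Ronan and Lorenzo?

Ronan is 2 levels below Gideon, and Lorenzo is 2 levels below Gideon (their lowest common manager). The shortest path runs up from Ronan to Gideon and back down to Lorenzo: 2 + 2 = 4 links.

4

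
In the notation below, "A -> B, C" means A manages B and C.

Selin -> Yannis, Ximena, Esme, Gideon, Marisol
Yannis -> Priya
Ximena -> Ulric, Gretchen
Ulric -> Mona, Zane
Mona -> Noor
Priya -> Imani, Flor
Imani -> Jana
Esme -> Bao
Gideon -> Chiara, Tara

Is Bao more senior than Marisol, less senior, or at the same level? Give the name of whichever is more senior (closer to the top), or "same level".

Marisol

Bao is 2 levels below Selin; Marisol is 1. Marisol is higher.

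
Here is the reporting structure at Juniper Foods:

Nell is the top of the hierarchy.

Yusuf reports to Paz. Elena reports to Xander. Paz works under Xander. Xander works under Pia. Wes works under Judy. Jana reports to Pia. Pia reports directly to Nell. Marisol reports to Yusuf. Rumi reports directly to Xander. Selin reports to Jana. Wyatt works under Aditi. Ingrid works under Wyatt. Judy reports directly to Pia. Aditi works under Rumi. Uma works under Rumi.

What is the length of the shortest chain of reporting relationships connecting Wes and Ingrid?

7

Wes is 2 levels below Pia, and Ingrid is 5 levels below Pia (their lowest common manager). The shortest path runs up from Wes to Pia and back down to Ingrid: 2 + 5 = 7 links.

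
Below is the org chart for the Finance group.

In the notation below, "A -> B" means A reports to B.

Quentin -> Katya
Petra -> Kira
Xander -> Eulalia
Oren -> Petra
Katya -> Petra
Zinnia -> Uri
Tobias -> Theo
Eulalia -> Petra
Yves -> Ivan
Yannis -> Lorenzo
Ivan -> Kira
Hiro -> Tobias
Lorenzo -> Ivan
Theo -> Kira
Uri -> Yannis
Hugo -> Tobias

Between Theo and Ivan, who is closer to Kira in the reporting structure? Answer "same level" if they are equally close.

same level

Both Theo and Ivan are 1 level below Kira.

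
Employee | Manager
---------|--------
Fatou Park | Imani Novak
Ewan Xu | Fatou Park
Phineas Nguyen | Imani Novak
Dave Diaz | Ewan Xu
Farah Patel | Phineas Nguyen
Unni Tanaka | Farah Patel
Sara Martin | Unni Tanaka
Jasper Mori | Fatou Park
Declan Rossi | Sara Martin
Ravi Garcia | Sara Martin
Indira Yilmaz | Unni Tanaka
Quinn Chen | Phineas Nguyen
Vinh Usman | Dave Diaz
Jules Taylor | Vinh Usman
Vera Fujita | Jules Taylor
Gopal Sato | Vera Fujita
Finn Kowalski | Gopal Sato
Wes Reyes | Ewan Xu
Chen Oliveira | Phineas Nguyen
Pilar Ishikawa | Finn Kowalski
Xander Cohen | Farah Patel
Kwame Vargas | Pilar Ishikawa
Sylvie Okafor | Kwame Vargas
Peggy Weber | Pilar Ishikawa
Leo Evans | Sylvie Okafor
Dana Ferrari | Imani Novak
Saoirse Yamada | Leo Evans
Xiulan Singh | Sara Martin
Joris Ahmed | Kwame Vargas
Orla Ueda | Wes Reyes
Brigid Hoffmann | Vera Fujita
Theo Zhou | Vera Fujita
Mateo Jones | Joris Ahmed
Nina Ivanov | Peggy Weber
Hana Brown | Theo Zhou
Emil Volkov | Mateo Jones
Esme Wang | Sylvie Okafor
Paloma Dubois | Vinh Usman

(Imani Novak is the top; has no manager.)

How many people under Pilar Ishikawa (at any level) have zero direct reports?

The people in Pilar Ishikawa's organization with no one reporting to them are Nina Ivanov, Emil Volkov, Esme Wang, Saoirse Yamada. That is 4.

4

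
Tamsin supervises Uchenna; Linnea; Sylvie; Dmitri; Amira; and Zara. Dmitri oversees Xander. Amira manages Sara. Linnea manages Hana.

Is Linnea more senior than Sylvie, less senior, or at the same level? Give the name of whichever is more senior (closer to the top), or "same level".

Both Linnea and Sylvie are 1 level below Tamsin.

same level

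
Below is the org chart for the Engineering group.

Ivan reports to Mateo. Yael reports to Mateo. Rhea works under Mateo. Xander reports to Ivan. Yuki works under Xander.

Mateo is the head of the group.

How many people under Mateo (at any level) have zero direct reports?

3

The people in Mateo's organization with no one reporting to them are Rhea, Yael, Yuki. That is 3.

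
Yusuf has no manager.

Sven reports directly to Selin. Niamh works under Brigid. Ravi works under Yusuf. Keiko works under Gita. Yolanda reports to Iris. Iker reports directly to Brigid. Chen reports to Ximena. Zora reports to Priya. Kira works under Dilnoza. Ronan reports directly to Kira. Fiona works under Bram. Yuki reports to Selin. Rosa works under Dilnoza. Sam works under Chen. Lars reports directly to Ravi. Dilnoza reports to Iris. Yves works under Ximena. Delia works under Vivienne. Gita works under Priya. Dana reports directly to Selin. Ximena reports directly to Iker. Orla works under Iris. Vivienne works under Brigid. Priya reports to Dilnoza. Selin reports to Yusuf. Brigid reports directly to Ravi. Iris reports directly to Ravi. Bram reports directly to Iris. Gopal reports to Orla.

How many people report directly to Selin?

Selin directly manages Yuki, Dana, Sven. That is 3 direct reports.

3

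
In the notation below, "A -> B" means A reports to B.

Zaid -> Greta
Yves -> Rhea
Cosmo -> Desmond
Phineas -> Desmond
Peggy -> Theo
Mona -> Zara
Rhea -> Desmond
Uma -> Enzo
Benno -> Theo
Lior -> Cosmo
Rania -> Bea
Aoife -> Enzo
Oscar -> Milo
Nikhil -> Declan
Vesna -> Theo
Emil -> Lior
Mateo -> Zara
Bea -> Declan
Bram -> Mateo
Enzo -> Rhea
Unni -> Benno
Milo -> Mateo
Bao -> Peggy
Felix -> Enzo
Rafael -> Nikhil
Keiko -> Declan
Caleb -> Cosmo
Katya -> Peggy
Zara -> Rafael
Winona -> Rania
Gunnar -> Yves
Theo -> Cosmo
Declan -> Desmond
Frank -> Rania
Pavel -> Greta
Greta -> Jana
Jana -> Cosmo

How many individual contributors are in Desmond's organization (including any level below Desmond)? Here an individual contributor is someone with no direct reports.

The people in Desmond's organization with no one reporting to them are Phineas, Zaid, Pavel, Caleb, Vesna, Unni, Bao, Katya, Emil, Felix, Uma, Aoife, Gunnar, Keiko, Winona, Frank, Mona, Bram, Oscar. That is 19.

19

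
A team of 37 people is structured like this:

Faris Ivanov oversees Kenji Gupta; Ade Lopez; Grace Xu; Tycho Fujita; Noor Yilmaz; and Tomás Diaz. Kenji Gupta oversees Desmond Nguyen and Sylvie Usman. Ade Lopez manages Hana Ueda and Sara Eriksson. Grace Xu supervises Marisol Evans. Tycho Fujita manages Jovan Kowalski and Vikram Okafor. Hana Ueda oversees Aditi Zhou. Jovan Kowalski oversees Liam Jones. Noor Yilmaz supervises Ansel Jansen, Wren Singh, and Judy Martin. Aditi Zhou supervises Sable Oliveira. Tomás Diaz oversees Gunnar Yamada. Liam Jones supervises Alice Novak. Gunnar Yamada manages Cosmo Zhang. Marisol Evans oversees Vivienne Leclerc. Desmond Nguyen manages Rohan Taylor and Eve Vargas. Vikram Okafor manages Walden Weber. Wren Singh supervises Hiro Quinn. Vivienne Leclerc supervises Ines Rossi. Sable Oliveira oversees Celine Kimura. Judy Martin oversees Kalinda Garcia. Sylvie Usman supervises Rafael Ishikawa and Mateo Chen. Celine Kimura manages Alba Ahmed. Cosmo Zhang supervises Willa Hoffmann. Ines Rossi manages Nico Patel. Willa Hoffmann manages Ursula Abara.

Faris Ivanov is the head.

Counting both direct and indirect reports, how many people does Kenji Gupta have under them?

6

Kenji Gupta directly manages Desmond Nguyen, Sylvie Usman. Under Desmond Nguyen: Eve Vargas, Rohan Taylor (2). Under Sylvie Usman: Mateo Chen, Rafael Ishikawa (2). So Kenji Gupta's organization is 2 direct reports plus everyone under them: 3 + 3 = 6.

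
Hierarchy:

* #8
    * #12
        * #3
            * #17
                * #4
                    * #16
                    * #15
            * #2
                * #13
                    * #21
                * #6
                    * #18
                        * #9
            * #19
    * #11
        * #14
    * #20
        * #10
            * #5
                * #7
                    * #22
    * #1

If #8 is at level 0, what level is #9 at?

Chain from #9 up to #8: #9 → #18 → #6 → #2 → #3 → #12 → #8. That is 6 steps up, so #9 is 6 levels below #8.

6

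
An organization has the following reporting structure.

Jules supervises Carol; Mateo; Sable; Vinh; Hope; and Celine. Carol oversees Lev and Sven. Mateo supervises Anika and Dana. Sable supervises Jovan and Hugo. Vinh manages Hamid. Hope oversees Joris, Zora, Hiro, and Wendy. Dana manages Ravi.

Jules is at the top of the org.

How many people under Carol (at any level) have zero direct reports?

2

The people in Carol's organization with no one reporting to them are Sven, Lev. That is 2.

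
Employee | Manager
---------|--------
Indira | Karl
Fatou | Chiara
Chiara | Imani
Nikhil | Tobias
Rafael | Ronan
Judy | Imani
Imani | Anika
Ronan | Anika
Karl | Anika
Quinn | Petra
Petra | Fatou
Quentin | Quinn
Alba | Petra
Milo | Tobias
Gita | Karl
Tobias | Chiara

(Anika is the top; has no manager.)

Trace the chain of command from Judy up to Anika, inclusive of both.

Judy -> Imani -> Anika

Judy reports to Imani. Imani reports to Anika. Anika is at the top.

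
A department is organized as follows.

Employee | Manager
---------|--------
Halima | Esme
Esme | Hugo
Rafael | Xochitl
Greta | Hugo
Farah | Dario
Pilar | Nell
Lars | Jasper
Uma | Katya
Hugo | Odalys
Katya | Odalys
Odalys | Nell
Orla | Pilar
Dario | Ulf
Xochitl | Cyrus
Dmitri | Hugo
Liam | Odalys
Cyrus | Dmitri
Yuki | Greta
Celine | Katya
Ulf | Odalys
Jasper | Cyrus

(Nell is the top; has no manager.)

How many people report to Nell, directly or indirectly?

21

Nell directly manages Odalys, Pilar. Under Odalys: Liam, Katya, Uma, Celine, Ulf, Dario, Farah, Hugo, Greta, Yuki, Dmitri, Cyrus, Xochitl, Rafael, Jasper, Lars, Esme, Halima (18). Under Pilar: Orla (1). So Nell's organization is 2 direct reports plus everyone under them: 19 + 2 = 21.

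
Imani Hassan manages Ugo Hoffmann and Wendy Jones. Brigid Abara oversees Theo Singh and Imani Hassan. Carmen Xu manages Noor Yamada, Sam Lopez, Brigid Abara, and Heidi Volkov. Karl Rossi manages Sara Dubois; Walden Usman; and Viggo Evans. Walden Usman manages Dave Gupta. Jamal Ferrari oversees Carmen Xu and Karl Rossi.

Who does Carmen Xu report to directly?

Jamal Ferrari

Carmen Xu reports directly to Jamal Ferrari.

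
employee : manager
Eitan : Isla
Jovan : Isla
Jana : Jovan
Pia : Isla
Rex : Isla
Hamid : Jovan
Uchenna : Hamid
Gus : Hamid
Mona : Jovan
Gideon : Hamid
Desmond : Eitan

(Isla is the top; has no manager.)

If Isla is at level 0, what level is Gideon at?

Chain from Gideon up to Isla: Gideon → Hamid → Jovan → Isla. That is 3 steps up, so Gideon is 3 levels below Isla.

3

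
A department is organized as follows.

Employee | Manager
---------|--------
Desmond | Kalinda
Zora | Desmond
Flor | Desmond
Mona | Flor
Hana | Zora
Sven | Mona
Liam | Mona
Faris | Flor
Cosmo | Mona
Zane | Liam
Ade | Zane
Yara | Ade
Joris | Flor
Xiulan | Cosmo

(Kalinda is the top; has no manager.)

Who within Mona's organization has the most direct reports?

Mona

Direct-report counts within Mona's organization: Mona has 3; Cosmo has 1; Liam has 1; Zane has 1; Ade has 1. The largest is 3, held by Mona.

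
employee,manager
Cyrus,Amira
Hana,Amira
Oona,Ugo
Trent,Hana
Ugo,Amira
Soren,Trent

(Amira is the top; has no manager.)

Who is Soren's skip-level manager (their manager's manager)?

Hana

Soren reports to Trent, and Trent reports to Hana. So Soren's skip-level manager is Hana.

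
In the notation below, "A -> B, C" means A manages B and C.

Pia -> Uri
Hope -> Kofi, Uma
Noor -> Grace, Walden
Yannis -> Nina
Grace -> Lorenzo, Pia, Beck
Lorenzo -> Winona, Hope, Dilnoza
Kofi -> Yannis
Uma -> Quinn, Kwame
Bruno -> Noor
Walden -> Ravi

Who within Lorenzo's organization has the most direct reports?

Direct-report counts within Lorenzo's organization: Lorenzo has 3; Hope has 2; Uma has 2; Kofi has 1; Yannis has 1. The largest is 3, held by Lorenzo.

Lorenzo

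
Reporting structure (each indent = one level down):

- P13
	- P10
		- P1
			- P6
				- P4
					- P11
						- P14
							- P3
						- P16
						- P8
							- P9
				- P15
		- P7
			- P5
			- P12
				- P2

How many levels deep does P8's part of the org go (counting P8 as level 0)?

The longest chain under P8 runs P8 → P9, which is 1 level below P8.

1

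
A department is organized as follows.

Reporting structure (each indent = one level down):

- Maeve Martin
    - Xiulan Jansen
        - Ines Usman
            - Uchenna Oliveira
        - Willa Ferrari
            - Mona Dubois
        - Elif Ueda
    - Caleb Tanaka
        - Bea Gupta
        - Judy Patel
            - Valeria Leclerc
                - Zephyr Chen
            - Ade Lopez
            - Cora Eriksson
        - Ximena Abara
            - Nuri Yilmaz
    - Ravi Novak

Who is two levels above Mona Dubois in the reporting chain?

Xiulan Jansen

Mona Dubois reports to Willa Ferrari, and Willa Ferrari reports to Xiulan Jansen. So Mona Dubois's skip-level manager is Xiulan Jansen.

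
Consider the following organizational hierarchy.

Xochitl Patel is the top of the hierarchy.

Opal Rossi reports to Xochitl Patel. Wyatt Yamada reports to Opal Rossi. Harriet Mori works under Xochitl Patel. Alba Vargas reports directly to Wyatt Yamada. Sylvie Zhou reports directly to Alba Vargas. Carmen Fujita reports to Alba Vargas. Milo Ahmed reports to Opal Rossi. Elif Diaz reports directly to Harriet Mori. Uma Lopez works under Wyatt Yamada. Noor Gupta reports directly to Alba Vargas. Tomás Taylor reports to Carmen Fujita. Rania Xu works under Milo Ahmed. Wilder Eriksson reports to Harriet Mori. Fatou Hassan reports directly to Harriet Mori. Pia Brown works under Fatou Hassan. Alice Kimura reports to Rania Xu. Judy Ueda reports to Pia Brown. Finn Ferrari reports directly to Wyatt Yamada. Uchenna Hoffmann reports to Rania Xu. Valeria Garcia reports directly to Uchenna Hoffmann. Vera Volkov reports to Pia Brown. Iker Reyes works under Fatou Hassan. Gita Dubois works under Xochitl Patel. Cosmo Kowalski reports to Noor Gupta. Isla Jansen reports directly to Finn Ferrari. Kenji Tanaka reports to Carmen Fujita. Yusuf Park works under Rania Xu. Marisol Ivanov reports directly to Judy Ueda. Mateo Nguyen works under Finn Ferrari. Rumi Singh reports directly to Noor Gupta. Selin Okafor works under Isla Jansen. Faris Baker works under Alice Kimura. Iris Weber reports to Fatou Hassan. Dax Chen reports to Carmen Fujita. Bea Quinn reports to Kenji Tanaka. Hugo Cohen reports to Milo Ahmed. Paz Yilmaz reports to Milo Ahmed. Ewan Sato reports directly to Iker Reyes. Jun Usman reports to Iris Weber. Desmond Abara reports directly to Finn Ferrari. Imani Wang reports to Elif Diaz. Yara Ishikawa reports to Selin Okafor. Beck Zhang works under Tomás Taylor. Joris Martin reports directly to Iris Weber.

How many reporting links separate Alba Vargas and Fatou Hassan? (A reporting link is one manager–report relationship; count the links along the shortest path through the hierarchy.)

Alba Vargas is 3 levels below Xochitl Patel, and Fatou Hassan is 2 levels below Xochitl Patel (their lowest common manager). The shortest path runs up from Alba Vargas to Xochitl Patel and back down to Fatou Hassan: 3 + 2 = 5 links.

5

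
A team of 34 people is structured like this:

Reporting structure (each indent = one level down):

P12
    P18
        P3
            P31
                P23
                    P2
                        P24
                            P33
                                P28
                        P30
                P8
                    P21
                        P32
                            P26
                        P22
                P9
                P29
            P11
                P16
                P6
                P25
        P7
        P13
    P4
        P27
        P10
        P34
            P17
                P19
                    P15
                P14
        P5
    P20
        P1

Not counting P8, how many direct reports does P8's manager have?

P8 reports to P31. P31's other direct reports are P23, P9, P29 — 3 peers.

3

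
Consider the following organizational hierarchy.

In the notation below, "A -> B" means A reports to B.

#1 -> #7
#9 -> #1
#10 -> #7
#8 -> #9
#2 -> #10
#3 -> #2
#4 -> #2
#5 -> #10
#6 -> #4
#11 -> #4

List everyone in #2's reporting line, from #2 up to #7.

#2 reports to #10. #10 reports to #7. #7 is at the top.

#2 -> #10 -> #7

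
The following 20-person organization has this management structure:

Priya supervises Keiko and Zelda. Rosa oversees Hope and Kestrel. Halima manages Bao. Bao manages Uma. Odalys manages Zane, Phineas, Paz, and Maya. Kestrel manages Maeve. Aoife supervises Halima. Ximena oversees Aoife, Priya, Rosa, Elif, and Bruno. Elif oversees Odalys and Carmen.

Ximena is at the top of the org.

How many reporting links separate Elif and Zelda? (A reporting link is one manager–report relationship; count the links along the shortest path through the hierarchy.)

3

Elif is 1 level below Ximena, and Zelda is 2 levels below Ximena (their lowest common manager). The shortest path runs up from Elif to Ximena and back down to Zelda: 1 + 2 = 3 links.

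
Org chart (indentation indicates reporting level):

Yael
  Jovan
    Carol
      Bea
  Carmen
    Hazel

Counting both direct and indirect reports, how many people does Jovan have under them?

Jovan directly manages Carol. Under Carol: Bea (1). That's 2 in total.

2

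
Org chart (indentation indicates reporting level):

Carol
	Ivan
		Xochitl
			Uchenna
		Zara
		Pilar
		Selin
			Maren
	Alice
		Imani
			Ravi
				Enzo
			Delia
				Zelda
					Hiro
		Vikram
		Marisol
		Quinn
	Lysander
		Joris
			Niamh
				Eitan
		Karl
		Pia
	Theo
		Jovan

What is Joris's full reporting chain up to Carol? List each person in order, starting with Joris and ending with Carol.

Joris reports to Lysander. Lysander reports to Carol. Carol is at the top.

Joris -> Lysander -> Carol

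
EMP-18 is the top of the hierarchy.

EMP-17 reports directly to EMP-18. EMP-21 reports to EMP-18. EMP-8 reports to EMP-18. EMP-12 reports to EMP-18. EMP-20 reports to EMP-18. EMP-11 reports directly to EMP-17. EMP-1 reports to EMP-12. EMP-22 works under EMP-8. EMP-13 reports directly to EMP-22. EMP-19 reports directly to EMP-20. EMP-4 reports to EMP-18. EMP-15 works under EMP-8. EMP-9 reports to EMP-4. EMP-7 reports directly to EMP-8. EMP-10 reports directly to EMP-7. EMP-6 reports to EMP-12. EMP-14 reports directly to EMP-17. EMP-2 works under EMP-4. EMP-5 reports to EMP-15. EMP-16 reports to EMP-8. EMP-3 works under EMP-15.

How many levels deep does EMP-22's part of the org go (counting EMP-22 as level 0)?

1

The longest chain under EMP-22 runs EMP-22 → EMP-13, which is 1 level below EMP-22.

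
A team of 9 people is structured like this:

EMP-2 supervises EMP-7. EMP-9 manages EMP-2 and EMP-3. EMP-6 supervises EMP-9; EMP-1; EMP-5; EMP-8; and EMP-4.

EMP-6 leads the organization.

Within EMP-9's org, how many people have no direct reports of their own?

2

The people in EMP-9's organization with no one reporting to them are EMP-3, EMP-7. That is 2.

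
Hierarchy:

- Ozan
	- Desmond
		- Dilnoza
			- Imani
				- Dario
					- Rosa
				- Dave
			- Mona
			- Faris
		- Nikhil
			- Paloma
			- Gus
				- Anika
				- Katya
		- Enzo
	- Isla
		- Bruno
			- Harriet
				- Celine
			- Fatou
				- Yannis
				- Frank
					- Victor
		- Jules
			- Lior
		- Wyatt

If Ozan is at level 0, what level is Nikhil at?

Chain from Nikhil up to Ozan: Nikhil → Desmond → Ozan. That is 2 steps up, so Nikhil is 2 levels below Ozan.

2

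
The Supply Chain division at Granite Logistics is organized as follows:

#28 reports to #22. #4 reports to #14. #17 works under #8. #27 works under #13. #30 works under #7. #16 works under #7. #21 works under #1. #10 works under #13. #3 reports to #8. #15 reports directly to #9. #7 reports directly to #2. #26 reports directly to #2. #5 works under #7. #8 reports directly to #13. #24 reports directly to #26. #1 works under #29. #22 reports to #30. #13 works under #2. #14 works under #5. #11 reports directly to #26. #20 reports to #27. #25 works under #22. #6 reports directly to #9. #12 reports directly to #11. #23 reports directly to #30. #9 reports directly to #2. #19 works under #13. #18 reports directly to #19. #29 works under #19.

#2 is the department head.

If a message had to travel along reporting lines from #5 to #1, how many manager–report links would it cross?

#5 is 2 levels below #2, and #1 is 4 levels below #2 (their lowest common manager). The shortest path runs up from #5 to #2 and back down to #1: 2 + 4 = 6 links.

6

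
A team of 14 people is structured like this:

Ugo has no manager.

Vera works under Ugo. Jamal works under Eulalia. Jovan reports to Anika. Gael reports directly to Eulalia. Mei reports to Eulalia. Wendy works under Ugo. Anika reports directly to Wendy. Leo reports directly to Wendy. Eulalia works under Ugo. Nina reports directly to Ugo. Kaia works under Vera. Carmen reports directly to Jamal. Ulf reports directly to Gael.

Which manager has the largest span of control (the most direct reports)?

Ugo

Direct-report counts: Ugo has 4; Vera has 1; Eulalia has 3; Gael has 1; Jamal has 1; Wendy has 2; Anika has 1. The largest is 4, held by Ugo.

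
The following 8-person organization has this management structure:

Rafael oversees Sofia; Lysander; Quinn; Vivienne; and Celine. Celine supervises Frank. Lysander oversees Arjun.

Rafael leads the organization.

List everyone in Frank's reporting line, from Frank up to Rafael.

Frank reports to Celine. Celine reports to Rafael. Rafael is at the top.

Frank -> Celine -> Rafael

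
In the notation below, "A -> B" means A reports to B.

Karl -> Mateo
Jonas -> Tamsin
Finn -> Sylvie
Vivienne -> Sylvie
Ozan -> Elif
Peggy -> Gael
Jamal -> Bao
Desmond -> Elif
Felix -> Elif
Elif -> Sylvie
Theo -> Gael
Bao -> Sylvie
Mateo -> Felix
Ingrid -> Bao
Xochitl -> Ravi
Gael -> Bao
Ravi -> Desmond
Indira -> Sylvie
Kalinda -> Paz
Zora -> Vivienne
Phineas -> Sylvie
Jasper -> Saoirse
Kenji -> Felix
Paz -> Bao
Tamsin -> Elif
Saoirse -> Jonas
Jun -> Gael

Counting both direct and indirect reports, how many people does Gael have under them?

3

Gael directly manages Peggy, Jun, Theo. Peggy has no reports. Jun has no reports. Theo has no reports. So Gael's organization is 3 direct reports plus everyone under them: 1 + 1 + 1 = 3.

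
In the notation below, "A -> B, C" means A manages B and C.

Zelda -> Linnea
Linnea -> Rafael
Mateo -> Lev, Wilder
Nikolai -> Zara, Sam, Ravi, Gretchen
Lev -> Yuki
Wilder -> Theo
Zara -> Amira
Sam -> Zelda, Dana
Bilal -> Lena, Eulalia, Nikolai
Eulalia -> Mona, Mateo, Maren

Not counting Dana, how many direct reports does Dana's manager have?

1

Dana reports to Sam. Sam's other direct reports are Zelda — 1 peer.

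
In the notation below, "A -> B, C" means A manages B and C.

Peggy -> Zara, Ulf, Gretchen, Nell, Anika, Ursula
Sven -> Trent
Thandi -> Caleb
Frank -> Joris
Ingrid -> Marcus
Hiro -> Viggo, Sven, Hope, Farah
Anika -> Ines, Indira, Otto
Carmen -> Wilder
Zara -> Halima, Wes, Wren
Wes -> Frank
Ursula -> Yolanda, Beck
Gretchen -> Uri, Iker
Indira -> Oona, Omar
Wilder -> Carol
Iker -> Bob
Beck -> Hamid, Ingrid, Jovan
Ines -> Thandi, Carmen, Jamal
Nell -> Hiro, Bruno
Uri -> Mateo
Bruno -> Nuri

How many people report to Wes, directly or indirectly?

Wes directly manages Frank. Under Frank: Joris (1). That's 2 in total.

2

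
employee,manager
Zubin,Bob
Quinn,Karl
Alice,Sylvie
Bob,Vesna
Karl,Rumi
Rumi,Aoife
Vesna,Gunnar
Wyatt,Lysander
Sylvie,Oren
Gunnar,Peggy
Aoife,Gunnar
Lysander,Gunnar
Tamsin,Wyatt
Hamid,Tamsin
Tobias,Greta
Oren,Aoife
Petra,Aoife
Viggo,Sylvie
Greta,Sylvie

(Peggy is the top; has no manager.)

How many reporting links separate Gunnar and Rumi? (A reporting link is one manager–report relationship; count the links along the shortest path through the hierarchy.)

Rumi is in Gunnar's organization: the chain from Rumi up to Gunnar is Rumi → Aoife → Gunnar, which is 2 links.

2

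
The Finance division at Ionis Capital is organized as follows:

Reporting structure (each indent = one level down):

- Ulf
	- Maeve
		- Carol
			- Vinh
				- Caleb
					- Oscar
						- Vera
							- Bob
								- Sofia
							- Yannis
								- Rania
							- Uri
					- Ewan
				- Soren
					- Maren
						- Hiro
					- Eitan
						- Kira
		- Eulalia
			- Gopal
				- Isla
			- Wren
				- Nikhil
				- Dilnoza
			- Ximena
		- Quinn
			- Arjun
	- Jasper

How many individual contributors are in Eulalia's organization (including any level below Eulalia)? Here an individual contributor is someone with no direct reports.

4

The people in Eulalia's organization with no one reporting to them are Ximena, Dilnoza, Nikhil, Isla. That is 4.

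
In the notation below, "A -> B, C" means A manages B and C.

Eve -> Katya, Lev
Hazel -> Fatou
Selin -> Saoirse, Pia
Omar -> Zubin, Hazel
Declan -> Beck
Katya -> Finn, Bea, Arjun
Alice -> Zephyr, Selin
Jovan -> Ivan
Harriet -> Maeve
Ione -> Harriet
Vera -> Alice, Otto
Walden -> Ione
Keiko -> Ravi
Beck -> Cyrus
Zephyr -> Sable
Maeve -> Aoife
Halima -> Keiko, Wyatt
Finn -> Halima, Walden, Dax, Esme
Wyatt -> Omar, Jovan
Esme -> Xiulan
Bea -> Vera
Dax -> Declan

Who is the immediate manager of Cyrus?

Beck

Cyrus reports directly to Beck.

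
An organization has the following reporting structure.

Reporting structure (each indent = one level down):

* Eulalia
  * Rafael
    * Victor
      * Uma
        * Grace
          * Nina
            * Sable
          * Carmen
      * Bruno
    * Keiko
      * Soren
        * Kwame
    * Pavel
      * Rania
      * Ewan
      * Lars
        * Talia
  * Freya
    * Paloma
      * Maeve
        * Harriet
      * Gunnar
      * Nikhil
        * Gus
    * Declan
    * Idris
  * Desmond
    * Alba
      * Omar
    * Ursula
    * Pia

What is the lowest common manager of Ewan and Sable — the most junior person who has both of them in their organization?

Rafael

Ewan's chain of managers is Pavel, Rafael, Eulalia. Sable's chain of managers is Nina, Grace, Uma, Victor, Rafael, Eulalia. The first manager that appears in both chains is Rafael.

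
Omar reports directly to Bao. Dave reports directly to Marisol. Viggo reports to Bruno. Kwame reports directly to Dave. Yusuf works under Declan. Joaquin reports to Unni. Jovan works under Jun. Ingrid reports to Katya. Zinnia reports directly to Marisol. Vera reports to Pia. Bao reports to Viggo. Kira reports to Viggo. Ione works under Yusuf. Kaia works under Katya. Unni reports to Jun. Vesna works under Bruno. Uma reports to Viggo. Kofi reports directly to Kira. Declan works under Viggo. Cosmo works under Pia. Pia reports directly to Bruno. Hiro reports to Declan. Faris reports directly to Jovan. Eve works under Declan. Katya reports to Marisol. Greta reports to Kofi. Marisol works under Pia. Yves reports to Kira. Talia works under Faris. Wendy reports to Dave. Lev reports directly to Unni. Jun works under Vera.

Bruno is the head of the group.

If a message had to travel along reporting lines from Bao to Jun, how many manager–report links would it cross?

Bao is 2 levels below Bruno, and Jun is 3 levels below Bruno (their lowest common manager). The shortest path runs up from Bao to Bruno and back down to Jun: 2 + 3 = 5 links.

5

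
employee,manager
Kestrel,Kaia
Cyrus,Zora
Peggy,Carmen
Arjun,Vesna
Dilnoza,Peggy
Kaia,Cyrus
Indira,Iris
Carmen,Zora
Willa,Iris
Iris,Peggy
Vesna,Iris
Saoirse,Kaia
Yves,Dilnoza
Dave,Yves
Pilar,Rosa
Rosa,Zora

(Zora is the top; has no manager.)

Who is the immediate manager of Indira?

Indira reports directly to Iris.

Iris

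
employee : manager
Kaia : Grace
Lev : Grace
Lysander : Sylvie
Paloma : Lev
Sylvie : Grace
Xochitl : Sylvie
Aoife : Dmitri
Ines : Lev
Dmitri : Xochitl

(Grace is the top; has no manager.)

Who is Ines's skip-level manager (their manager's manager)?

Ines reports to Lev, and Lev reports to Grace. So Ines's skip-level manager is Grace.

Grace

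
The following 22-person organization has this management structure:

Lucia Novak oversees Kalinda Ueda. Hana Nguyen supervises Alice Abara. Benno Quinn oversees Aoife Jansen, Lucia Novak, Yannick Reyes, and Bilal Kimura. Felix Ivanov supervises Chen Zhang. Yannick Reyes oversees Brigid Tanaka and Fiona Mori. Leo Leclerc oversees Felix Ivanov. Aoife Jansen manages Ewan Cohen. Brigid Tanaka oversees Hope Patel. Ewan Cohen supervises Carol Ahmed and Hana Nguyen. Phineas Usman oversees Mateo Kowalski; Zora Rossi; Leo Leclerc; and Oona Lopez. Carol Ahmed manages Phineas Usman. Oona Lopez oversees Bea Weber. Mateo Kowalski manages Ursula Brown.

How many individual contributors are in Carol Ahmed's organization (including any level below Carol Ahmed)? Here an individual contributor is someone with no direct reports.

The people in Carol Ahmed's organization with no one reporting to them are Ursula Brown, Chen Zhang, Zora Rossi, Bea Weber. That is 4.

4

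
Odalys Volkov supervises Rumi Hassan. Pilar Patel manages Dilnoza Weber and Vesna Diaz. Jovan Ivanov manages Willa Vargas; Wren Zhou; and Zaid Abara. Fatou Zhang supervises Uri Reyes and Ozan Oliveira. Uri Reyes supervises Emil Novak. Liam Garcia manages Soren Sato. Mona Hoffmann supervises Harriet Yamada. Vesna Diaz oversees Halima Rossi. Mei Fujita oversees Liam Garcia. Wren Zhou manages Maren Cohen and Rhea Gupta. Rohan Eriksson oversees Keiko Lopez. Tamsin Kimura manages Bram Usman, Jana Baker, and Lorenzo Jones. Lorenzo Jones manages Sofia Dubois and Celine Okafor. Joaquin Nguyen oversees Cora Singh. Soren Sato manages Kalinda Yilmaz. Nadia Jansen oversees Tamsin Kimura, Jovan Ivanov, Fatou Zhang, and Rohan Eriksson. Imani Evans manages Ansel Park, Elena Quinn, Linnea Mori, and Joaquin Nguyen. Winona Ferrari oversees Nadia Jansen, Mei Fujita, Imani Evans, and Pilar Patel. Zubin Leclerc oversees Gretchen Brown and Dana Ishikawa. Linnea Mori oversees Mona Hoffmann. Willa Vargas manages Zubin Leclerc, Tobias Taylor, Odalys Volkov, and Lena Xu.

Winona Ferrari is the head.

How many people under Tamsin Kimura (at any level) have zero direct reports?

The people in Tamsin Kimura's organization with no one reporting to them are Jana Baker, Bram Usman, Celine Okafor, Sofia Dubois. That is 4.

4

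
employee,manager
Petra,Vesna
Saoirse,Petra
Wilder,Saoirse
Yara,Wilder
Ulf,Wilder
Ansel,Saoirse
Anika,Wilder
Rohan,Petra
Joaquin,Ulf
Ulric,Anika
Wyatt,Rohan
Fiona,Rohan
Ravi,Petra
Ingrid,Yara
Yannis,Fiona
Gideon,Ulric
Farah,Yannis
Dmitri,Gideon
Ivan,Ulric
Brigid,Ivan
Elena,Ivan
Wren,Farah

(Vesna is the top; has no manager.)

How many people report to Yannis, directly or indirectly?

2

Yannis directly manages Farah. Under Farah: Wren (1). That's 2 in total.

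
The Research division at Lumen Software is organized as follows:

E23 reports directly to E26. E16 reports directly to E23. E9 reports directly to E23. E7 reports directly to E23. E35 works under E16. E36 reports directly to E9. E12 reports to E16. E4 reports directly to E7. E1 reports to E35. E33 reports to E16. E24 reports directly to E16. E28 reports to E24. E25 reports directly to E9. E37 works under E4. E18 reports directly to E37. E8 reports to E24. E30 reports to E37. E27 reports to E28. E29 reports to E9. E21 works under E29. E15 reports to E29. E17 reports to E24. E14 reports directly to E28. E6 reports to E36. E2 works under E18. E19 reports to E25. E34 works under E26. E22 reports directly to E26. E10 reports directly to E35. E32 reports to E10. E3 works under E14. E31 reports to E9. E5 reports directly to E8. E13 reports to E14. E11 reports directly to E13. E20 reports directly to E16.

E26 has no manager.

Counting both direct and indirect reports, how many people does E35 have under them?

3

E35 directly manages E1, E10. E1 has no reports. Under E10: E32 (1). So E35's organization is 2 direct reports plus everyone under them: 1 + 2 = 3.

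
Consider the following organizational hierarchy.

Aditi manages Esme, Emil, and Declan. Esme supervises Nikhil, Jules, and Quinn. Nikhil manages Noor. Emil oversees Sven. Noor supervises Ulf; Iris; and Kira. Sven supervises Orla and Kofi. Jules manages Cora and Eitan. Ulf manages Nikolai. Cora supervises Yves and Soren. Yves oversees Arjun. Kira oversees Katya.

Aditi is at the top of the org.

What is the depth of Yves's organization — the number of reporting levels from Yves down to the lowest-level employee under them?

1

The longest chain under Yves runs Yves → Arjun, which is 1 level below Yves.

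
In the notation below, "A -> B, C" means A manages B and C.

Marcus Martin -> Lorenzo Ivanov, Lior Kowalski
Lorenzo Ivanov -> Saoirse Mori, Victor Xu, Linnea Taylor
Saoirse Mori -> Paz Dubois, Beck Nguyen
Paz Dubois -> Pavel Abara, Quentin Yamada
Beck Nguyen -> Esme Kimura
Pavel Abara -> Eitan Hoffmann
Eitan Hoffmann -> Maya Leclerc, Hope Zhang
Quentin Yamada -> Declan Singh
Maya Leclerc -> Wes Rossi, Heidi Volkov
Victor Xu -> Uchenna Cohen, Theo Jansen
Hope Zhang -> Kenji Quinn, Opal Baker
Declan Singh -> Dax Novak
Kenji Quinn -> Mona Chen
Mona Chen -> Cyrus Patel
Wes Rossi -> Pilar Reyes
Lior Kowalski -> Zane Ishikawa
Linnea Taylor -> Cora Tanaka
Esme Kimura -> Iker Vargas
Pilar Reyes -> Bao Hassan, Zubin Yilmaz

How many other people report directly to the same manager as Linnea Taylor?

Linnea Taylor reports to Lorenzo Ivanov. Lorenzo Ivanov's other direct reports are Saoirse Mori, Victor Xu — 2 peers.

2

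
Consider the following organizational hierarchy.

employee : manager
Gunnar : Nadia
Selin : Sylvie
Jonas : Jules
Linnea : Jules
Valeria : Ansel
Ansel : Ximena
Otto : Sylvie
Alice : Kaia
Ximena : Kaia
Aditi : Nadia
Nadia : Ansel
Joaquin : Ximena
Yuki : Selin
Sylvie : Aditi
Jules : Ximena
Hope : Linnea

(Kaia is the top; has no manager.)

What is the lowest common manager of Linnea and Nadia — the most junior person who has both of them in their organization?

Linnea's chain of managers is Jules, Ximena, Kaia. Nadia's chain of managers is Ansel, Ximena, Kaia. The first manager that appears in both chains is Ximena.

Ximena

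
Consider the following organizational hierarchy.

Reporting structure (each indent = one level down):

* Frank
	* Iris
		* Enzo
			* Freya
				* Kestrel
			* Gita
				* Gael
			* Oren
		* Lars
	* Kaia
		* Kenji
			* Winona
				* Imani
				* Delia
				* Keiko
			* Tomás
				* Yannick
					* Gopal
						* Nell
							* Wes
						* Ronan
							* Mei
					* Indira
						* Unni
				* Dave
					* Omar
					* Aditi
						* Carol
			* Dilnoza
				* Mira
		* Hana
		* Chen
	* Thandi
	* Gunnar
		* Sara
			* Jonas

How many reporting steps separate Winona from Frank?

Chain from Winona up to Frank: Winona → Kenji → Kaia → Frank. That is 3 steps up, so Winona is 3 levels below Frank.

3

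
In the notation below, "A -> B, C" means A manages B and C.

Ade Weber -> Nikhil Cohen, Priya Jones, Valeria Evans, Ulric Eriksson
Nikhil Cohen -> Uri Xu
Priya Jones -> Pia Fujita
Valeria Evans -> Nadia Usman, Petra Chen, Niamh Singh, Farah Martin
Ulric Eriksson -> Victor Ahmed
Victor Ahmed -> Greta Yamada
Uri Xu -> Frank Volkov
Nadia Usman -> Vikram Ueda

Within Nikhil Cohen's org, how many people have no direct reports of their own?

The only person in Nikhil Cohen's organization with no one reporting to them is Frank Volkov. That is 1.

1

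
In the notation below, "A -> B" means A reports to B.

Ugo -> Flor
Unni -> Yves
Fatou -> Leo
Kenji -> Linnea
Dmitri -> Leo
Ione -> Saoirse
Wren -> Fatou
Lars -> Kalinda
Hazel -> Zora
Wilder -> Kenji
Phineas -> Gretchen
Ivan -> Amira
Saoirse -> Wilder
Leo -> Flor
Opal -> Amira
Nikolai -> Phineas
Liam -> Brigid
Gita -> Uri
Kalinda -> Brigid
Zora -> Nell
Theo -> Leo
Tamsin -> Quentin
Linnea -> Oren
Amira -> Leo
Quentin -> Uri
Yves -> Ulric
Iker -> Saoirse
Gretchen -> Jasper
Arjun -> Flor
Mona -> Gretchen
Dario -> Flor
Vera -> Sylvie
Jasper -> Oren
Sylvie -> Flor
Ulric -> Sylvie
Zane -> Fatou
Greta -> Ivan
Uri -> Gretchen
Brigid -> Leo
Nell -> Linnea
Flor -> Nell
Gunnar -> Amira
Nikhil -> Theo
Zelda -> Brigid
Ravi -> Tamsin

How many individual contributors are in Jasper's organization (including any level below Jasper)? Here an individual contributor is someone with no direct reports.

4

The people in Jasper's organization with no one reporting to them are Mona, Nikolai, Gita, Ravi. That is 4.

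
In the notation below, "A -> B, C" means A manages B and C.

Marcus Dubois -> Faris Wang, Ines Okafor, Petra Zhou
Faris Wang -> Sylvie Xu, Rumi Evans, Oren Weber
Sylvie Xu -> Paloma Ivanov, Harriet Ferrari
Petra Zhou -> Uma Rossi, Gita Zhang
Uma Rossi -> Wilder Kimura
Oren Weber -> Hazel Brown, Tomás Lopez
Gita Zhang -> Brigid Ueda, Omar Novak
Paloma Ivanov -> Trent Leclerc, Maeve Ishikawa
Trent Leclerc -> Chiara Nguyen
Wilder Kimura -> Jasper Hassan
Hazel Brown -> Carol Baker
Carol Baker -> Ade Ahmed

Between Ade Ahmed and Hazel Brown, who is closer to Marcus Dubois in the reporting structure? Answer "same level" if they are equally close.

Ade Ahmed is 5 levels below Marcus Dubois; Hazel Brown is 3. Hazel Brown is higher.

Hazel Brown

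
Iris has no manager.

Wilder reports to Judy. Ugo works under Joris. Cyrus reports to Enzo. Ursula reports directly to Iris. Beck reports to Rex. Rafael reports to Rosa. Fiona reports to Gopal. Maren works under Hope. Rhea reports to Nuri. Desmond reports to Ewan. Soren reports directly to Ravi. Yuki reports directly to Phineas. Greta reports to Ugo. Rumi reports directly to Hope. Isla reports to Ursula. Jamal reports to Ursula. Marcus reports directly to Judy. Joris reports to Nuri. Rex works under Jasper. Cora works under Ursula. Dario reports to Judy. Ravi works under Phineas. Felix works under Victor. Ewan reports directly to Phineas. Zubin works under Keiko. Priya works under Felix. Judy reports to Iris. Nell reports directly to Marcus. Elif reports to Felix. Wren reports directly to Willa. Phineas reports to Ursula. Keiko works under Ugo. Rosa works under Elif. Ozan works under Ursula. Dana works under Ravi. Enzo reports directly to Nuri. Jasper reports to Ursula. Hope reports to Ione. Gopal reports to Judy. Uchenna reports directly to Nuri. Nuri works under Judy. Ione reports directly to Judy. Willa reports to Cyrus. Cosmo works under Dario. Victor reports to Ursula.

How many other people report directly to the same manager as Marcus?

Marcus reports to Judy. Judy's other direct reports are Nuri, Ione, Wilder, Gopal, Dario — 5 peers.

5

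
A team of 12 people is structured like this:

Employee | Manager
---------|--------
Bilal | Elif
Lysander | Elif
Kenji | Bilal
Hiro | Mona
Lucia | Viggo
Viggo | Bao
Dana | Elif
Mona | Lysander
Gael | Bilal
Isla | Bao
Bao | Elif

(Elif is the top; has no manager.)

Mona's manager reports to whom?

Elif

Mona reports to Lysander, and Lysander reports to Elif. So Mona's skip-level manager is Elif.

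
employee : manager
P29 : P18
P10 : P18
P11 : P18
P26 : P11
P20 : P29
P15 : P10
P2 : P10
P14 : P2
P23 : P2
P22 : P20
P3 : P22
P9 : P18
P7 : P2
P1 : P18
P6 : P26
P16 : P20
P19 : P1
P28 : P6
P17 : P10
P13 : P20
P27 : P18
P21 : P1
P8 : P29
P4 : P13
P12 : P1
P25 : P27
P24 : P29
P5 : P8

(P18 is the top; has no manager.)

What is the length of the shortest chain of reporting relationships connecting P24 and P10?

P24 is 2 levels below P18, and P10 is 1 level below P18 (their lowest common manager). The shortest path runs up from P24 to P18 and back down to P10: 2 + 1 = 3 links.

3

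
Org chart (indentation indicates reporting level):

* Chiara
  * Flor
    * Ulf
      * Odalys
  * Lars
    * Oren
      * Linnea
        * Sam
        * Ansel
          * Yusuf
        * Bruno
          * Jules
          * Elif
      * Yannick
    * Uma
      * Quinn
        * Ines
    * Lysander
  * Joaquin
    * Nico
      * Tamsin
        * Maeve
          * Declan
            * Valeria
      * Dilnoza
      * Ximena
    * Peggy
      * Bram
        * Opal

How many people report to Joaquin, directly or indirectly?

Joaquin directly manages Nico, Peggy. Under Nico: Ximena, Dilnoza, Tamsin, Maeve, Declan, Valeria (6). Under Peggy: Bram, Opal (2). So Joaquin's organization is 2 direct reports plus everyone under them: 7 + 3 = 10.

10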